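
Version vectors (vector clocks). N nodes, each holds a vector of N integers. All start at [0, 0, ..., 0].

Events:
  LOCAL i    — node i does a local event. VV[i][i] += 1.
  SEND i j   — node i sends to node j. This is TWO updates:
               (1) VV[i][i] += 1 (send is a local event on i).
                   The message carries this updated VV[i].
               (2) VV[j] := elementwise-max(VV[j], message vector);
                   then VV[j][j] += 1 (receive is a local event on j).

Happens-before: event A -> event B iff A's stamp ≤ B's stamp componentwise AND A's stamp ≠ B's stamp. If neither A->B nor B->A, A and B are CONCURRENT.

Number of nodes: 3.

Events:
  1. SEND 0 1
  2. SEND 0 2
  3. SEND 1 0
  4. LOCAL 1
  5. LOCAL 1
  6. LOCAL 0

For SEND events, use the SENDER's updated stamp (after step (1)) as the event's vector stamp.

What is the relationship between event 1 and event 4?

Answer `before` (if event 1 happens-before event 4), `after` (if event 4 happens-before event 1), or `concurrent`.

Initial: VV[0]=[0, 0, 0]
Initial: VV[1]=[0, 0, 0]
Initial: VV[2]=[0, 0, 0]
Event 1: SEND 0->1: VV[0][0]++ -> VV[0]=[1, 0, 0], msg_vec=[1, 0, 0]; VV[1]=max(VV[1],msg_vec) then VV[1][1]++ -> VV[1]=[1, 1, 0]
Event 2: SEND 0->2: VV[0][0]++ -> VV[0]=[2, 0, 0], msg_vec=[2, 0, 0]; VV[2]=max(VV[2],msg_vec) then VV[2][2]++ -> VV[2]=[2, 0, 1]
Event 3: SEND 1->0: VV[1][1]++ -> VV[1]=[1, 2, 0], msg_vec=[1, 2, 0]; VV[0]=max(VV[0],msg_vec) then VV[0][0]++ -> VV[0]=[3, 2, 0]
Event 4: LOCAL 1: VV[1][1]++ -> VV[1]=[1, 3, 0]
Event 5: LOCAL 1: VV[1][1]++ -> VV[1]=[1, 4, 0]
Event 6: LOCAL 0: VV[0][0]++ -> VV[0]=[4, 2, 0]
Event 1 stamp: [1, 0, 0]
Event 4 stamp: [1, 3, 0]
[1, 0, 0] <= [1, 3, 0]? True
[1, 3, 0] <= [1, 0, 0]? False
Relation: before

Answer: before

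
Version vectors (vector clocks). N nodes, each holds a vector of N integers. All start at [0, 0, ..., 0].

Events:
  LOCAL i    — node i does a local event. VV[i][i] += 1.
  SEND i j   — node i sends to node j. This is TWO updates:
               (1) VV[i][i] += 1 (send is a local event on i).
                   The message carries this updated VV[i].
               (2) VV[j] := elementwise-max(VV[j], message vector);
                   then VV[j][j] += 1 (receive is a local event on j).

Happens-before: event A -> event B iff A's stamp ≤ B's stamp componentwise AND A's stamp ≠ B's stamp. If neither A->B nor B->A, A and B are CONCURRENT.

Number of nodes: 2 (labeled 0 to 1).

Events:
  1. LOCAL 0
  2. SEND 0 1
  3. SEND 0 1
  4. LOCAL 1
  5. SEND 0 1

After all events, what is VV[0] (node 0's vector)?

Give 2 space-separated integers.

Initial: VV[0]=[0, 0]
Initial: VV[1]=[0, 0]
Event 1: LOCAL 0: VV[0][0]++ -> VV[0]=[1, 0]
Event 2: SEND 0->1: VV[0][0]++ -> VV[0]=[2, 0], msg_vec=[2, 0]; VV[1]=max(VV[1],msg_vec) then VV[1][1]++ -> VV[1]=[2, 1]
Event 3: SEND 0->1: VV[0][0]++ -> VV[0]=[3, 0], msg_vec=[3, 0]; VV[1]=max(VV[1],msg_vec) then VV[1][1]++ -> VV[1]=[3, 2]
Event 4: LOCAL 1: VV[1][1]++ -> VV[1]=[3, 3]
Event 5: SEND 0->1: VV[0][0]++ -> VV[0]=[4, 0], msg_vec=[4, 0]; VV[1]=max(VV[1],msg_vec) then VV[1][1]++ -> VV[1]=[4, 4]
Final vectors: VV[0]=[4, 0]; VV[1]=[4, 4]

Answer: 4 0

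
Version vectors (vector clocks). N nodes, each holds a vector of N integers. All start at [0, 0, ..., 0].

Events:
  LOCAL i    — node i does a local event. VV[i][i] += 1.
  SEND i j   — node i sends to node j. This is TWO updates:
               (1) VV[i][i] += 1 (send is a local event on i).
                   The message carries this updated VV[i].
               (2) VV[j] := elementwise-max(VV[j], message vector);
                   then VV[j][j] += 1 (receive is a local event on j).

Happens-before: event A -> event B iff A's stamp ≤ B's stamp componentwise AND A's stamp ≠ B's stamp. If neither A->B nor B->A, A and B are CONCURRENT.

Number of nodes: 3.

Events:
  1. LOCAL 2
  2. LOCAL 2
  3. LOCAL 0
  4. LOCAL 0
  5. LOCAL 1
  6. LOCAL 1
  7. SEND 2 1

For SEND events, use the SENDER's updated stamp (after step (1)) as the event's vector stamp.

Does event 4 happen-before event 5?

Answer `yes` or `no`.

Answer: no

Derivation:
Initial: VV[0]=[0, 0, 0]
Initial: VV[1]=[0, 0, 0]
Initial: VV[2]=[0, 0, 0]
Event 1: LOCAL 2: VV[2][2]++ -> VV[2]=[0, 0, 1]
Event 2: LOCAL 2: VV[2][2]++ -> VV[2]=[0, 0, 2]
Event 3: LOCAL 0: VV[0][0]++ -> VV[0]=[1, 0, 0]
Event 4: LOCAL 0: VV[0][0]++ -> VV[0]=[2, 0, 0]
Event 5: LOCAL 1: VV[1][1]++ -> VV[1]=[0, 1, 0]
Event 6: LOCAL 1: VV[1][1]++ -> VV[1]=[0, 2, 0]
Event 7: SEND 2->1: VV[2][2]++ -> VV[2]=[0, 0, 3], msg_vec=[0, 0, 3]; VV[1]=max(VV[1],msg_vec) then VV[1][1]++ -> VV[1]=[0, 3, 3]
Event 4 stamp: [2, 0, 0]
Event 5 stamp: [0, 1, 0]
[2, 0, 0] <= [0, 1, 0]? False. Equal? False. Happens-before: False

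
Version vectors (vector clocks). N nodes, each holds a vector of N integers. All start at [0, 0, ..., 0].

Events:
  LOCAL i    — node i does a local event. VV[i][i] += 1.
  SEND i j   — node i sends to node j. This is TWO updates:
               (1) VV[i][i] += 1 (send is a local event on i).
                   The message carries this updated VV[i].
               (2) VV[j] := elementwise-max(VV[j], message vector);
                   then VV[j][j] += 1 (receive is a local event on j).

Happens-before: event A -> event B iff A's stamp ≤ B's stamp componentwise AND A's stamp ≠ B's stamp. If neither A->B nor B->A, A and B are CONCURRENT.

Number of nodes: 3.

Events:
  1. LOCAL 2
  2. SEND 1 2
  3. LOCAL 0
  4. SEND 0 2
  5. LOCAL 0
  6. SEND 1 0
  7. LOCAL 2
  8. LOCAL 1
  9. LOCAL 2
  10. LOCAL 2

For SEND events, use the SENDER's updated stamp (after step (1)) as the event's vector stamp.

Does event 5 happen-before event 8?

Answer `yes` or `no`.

Answer: no

Derivation:
Initial: VV[0]=[0, 0, 0]
Initial: VV[1]=[0, 0, 0]
Initial: VV[2]=[0, 0, 0]
Event 1: LOCAL 2: VV[2][2]++ -> VV[2]=[0, 0, 1]
Event 2: SEND 1->2: VV[1][1]++ -> VV[1]=[0, 1, 0], msg_vec=[0, 1, 0]; VV[2]=max(VV[2],msg_vec) then VV[2][2]++ -> VV[2]=[0, 1, 2]
Event 3: LOCAL 0: VV[0][0]++ -> VV[0]=[1, 0, 0]
Event 4: SEND 0->2: VV[0][0]++ -> VV[0]=[2, 0, 0], msg_vec=[2, 0, 0]; VV[2]=max(VV[2],msg_vec) then VV[2][2]++ -> VV[2]=[2, 1, 3]
Event 5: LOCAL 0: VV[0][0]++ -> VV[0]=[3, 0, 0]
Event 6: SEND 1->0: VV[1][1]++ -> VV[1]=[0, 2, 0], msg_vec=[0, 2, 0]; VV[0]=max(VV[0],msg_vec) then VV[0][0]++ -> VV[0]=[4, 2, 0]
Event 7: LOCAL 2: VV[2][2]++ -> VV[2]=[2, 1, 4]
Event 8: LOCAL 1: VV[1][1]++ -> VV[1]=[0, 3, 0]
Event 9: LOCAL 2: VV[2][2]++ -> VV[2]=[2, 1, 5]
Event 10: LOCAL 2: VV[2][2]++ -> VV[2]=[2, 1, 6]
Event 5 stamp: [3, 0, 0]
Event 8 stamp: [0, 3, 0]
[3, 0, 0] <= [0, 3, 0]? False. Equal? False. Happens-before: False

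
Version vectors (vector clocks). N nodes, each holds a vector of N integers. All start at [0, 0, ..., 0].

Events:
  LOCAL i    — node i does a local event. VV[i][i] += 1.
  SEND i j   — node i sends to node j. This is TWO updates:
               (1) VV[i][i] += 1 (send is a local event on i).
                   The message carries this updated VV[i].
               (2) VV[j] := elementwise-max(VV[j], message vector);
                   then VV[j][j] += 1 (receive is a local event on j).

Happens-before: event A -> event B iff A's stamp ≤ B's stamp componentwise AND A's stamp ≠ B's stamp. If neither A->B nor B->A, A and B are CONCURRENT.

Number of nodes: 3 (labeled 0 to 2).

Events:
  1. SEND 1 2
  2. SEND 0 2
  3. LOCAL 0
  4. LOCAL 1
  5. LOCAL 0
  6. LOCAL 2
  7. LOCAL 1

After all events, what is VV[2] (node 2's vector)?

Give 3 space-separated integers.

Initial: VV[0]=[0, 0, 0]
Initial: VV[1]=[0, 0, 0]
Initial: VV[2]=[0, 0, 0]
Event 1: SEND 1->2: VV[1][1]++ -> VV[1]=[0, 1, 0], msg_vec=[0, 1, 0]; VV[2]=max(VV[2],msg_vec) then VV[2][2]++ -> VV[2]=[0, 1, 1]
Event 2: SEND 0->2: VV[0][0]++ -> VV[0]=[1, 0, 0], msg_vec=[1, 0, 0]; VV[2]=max(VV[2],msg_vec) then VV[2][2]++ -> VV[2]=[1, 1, 2]
Event 3: LOCAL 0: VV[0][0]++ -> VV[0]=[2, 0, 0]
Event 4: LOCAL 1: VV[1][1]++ -> VV[1]=[0, 2, 0]
Event 5: LOCAL 0: VV[0][0]++ -> VV[0]=[3, 0, 0]
Event 6: LOCAL 2: VV[2][2]++ -> VV[2]=[1, 1, 3]
Event 7: LOCAL 1: VV[1][1]++ -> VV[1]=[0, 3, 0]
Final vectors: VV[0]=[3, 0, 0]; VV[1]=[0, 3, 0]; VV[2]=[1, 1, 3]

Answer: 1 1 3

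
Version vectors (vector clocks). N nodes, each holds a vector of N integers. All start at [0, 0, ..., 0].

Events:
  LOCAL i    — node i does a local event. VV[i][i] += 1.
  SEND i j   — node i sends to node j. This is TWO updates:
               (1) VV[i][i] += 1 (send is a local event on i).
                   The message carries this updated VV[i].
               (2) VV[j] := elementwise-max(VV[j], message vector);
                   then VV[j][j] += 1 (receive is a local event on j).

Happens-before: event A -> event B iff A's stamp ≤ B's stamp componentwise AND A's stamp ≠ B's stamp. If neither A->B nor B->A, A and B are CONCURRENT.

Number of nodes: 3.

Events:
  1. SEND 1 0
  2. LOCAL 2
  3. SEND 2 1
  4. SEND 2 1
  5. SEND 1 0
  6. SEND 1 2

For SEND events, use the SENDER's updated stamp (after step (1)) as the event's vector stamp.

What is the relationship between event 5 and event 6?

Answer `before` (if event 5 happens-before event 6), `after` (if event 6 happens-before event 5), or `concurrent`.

Initial: VV[0]=[0, 0, 0]
Initial: VV[1]=[0, 0, 0]
Initial: VV[2]=[0, 0, 0]
Event 1: SEND 1->0: VV[1][1]++ -> VV[1]=[0, 1, 0], msg_vec=[0, 1, 0]; VV[0]=max(VV[0],msg_vec) then VV[0][0]++ -> VV[0]=[1, 1, 0]
Event 2: LOCAL 2: VV[2][2]++ -> VV[2]=[0, 0, 1]
Event 3: SEND 2->1: VV[2][2]++ -> VV[2]=[0, 0, 2], msg_vec=[0, 0, 2]; VV[1]=max(VV[1],msg_vec) then VV[1][1]++ -> VV[1]=[0, 2, 2]
Event 4: SEND 2->1: VV[2][2]++ -> VV[2]=[0, 0, 3], msg_vec=[0, 0, 3]; VV[1]=max(VV[1],msg_vec) then VV[1][1]++ -> VV[1]=[0, 3, 3]
Event 5: SEND 1->0: VV[1][1]++ -> VV[1]=[0, 4, 3], msg_vec=[0, 4, 3]; VV[0]=max(VV[0],msg_vec) then VV[0][0]++ -> VV[0]=[2, 4, 3]
Event 6: SEND 1->2: VV[1][1]++ -> VV[1]=[0, 5, 3], msg_vec=[0, 5, 3]; VV[2]=max(VV[2],msg_vec) then VV[2][2]++ -> VV[2]=[0, 5, 4]
Event 5 stamp: [0, 4, 3]
Event 6 stamp: [0, 5, 3]
[0, 4, 3] <= [0, 5, 3]? True
[0, 5, 3] <= [0, 4, 3]? False
Relation: before

Answer: before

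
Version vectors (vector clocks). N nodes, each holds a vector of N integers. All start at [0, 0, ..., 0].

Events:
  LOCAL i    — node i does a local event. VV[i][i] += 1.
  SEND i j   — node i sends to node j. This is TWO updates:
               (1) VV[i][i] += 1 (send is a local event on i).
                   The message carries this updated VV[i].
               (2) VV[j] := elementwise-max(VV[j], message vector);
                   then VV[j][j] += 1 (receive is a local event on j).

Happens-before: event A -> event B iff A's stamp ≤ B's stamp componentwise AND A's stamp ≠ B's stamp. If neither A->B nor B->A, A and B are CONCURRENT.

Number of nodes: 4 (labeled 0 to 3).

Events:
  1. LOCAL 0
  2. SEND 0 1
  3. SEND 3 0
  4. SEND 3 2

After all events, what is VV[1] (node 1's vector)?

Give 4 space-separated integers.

Answer: 2 1 0 0

Derivation:
Initial: VV[0]=[0, 0, 0, 0]
Initial: VV[1]=[0, 0, 0, 0]
Initial: VV[2]=[0, 0, 0, 0]
Initial: VV[3]=[0, 0, 0, 0]
Event 1: LOCAL 0: VV[0][0]++ -> VV[0]=[1, 0, 0, 0]
Event 2: SEND 0->1: VV[0][0]++ -> VV[0]=[2, 0, 0, 0], msg_vec=[2, 0, 0, 0]; VV[1]=max(VV[1],msg_vec) then VV[1][1]++ -> VV[1]=[2, 1, 0, 0]
Event 3: SEND 3->0: VV[3][3]++ -> VV[3]=[0, 0, 0, 1], msg_vec=[0, 0, 0, 1]; VV[0]=max(VV[0],msg_vec) then VV[0][0]++ -> VV[0]=[3, 0, 0, 1]
Event 4: SEND 3->2: VV[3][3]++ -> VV[3]=[0, 0, 0, 2], msg_vec=[0, 0, 0, 2]; VV[2]=max(VV[2],msg_vec) then VV[2][2]++ -> VV[2]=[0, 0, 1, 2]
Final vectors: VV[0]=[3, 0, 0, 1]; VV[1]=[2, 1, 0, 0]; VV[2]=[0, 0, 1, 2]; VV[3]=[0, 0, 0, 2]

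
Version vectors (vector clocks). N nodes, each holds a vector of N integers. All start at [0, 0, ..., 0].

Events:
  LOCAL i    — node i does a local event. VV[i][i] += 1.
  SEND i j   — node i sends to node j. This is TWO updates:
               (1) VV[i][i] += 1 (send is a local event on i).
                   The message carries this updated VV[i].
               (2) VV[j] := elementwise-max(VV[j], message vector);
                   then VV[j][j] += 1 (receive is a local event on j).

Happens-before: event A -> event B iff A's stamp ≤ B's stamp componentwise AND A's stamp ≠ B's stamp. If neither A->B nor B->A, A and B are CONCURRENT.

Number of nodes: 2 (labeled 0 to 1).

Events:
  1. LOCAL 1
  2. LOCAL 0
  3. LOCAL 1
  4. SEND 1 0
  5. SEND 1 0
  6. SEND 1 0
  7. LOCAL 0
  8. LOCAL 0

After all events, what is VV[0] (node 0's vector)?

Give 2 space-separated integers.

Initial: VV[0]=[0, 0]
Initial: VV[1]=[0, 0]
Event 1: LOCAL 1: VV[1][1]++ -> VV[1]=[0, 1]
Event 2: LOCAL 0: VV[0][0]++ -> VV[0]=[1, 0]
Event 3: LOCAL 1: VV[1][1]++ -> VV[1]=[0, 2]
Event 4: SEND 1->0: VV[1][1]++ -> VV[1]=[0, 3], msg_vec=[0, 3]; VV[0]=max(VV[0],msg_vec) then VV[0][0]++ -> VV[0]=[2, 3]
Event 5: SEND 1->0: VV[1][1]++ -> VV[1]=[0, 4], msg_vec=[0, 4]; VV[0]=max(VV[0],msg_vec) then VV[0][0]++ -> VV[0]=[3, 4]
Event 6: SEND 1->0: VV[1][1]++ -> VV[1]=[0, 5], msg_vec=[0, 5]; VV[0]=max(VV[0],msg_vec) then VV[0][0]++ -> VV[0]=[4, 5]
Event 7: LOCAL 0: VV[0][0]++ -> VV[0]=[5, 5]
Event 8: LOCAL 0: VV[0][0]++ -> VV[0]=[6, 5]
Final vectors: VV[0]=[6, 5]; VV[1]=[0, 5]

Answer: 6 5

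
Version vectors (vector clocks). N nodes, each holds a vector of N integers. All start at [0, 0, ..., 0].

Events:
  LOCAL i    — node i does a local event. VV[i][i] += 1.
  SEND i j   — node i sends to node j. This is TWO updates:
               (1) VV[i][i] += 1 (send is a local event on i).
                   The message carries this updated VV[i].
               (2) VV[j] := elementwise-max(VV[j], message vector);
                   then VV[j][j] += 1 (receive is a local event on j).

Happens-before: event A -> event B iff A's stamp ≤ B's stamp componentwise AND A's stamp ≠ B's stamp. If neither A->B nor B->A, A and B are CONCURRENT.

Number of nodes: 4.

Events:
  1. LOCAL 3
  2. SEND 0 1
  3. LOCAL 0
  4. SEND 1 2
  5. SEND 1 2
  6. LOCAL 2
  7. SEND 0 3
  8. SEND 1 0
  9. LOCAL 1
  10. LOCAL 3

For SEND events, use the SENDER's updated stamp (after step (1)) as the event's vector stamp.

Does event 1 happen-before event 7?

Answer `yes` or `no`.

Answer: no

Derivation:
Initial: VV[0]=[0, 0, 0, 0]
Initial: VV[1]=[0, 0, 0, 0]
Initial: VV[2]=[0, 0, 0, 0]
Initial: VV[3]=[0, 0, 0, 0]
Event 1: LOCAL 3: VV[3][3]++ -> VV[3]=[0, 0, 0, 1]
Event 2: SEND 0->1: VV[0][0]++ -> VV[0]=[1, 0, 0, 0], msg_vec=[1, 0, 0, 0]; VV[1]=max(VV[1],msg_vec) then VV[1][1]++ -> VV[1]=[1, 1, 0, 0]
Event 3: LOCAL 0: VV[0][0]++ -> VV[0]=[2, 0, 0, 0]
Event 4: SEND 1->2: VV[1][1]++ -> VV[1]=[1, 2, 0, 0], msg_vec=[1, 2, 0, 0]; VV[2]=max(VV[2],msg_vec) then VV[2][2]++ -> VV[2]=[1, 2, 1, 0]
Event 5: SEND 1->2: VV[1][1]++ -> VV[1]=[1, 3, 0, 0], msg_vec=[1, 3, 0, 0]; VV[2]=max(VV[2],msg_vec) then VV[2][2]++ -> VV[2]=[1, 3, 2, 0]
Event 6: LOCAL 2: VV[2][2]++ -> VV[2]=[1, 3, 3, 0]
Event 7: SEND 0->3: VV[0][0]++ -> VV[0]=[3, 0, 0, 0], msg_vec=[3, 0, 0, 0]; VV[3]=max(VV[3],msg_vec) then VV[3][3]++ -> VV[3]=[3, 0, 0, 2]
Event 8: SEND 1->0: VV[1][1]++ -> VV[1]=[1, 4, 0, 0], msg_vec=[1, 4, 0, 0]; VV[0]=max(VV[0],msg_vec) then VV[0][0]++ -> VV[0]=[4, 4, 0, 0]
Event 9: LOCAL 1: VV[1][1]++ -> VV[1]=[1, 5, 0, 0]
Event 10: LOCAL 3: VV[3][3]++ -> VV[3]=[3, 0, 0, 3]
Event 1 stamp: [0, 0, 0, 1]
Event 7 stamp: [3, 0, 0, 0]
[0, 0, 0, 1] <= [3, 0, 0, 0]? False. Equal? False. Happens-before: False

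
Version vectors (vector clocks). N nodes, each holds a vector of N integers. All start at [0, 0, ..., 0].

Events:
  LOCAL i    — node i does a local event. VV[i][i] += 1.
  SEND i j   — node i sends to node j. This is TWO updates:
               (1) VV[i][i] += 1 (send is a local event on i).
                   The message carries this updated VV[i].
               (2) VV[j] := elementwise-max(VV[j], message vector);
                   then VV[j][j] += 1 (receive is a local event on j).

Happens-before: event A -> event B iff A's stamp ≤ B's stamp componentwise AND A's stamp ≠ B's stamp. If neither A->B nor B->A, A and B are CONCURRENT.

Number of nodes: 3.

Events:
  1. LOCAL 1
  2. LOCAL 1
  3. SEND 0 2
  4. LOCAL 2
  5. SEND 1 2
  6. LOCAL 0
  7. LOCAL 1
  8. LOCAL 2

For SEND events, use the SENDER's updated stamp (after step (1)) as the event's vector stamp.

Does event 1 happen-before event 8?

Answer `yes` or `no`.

Answer: yes

Derivation:
Initial: VV[0]=[0, 0, 0]
Initial: VV[1]=[0, 0, 0]
Initial: VV[2]=[0, 0, 0]
Event 1: LOCAL 1: VV[1][1]++ -> VV[1]=[0, 1, 0]
Event 2: LOCAL 1: VV[1][1]++ -> VV[1]=[0, 2, 0]
Event 3: SEND 0->2: VV[0][0]++ -> VV[0]=[1, 0, 0], msg_vec=[1, 0, 0]; VV[2]=max(VV[2],msg_vec) then VV[2][2]++ -> VV[2]=[1, 0, 1]
Event 4: LOCAL 2: VV[2][2]++ -> VV[2]=[1, 0, 2]
Event 5: SEND 1->2: VV[1][1]++ -> VV[1]=[0, 3, 0], msg_vec=[0, 3, 0]; VV[2]=max(VV[2],msg_vec) then VV[2][2]++ -> VV[2]=[1, 3, 3]
Event 6: LOCAL 0: VV[0][0]++ -> VV[0]=[2, 0, 0]
Event 7: LOCAL 1: VV[1][1]++ -> VV[1]=[0, 4, 0]
Event 8: LOCAL 2: VV[2][2]++ -> VV[2]=[1, 3, 4]
Event 1 stamp: [0, 1, 0]
Event 8 stamp: [1, 3, 4]
[0, 1, 0] <= [1, 3, 4]? True. Equal? False. Happens-before: True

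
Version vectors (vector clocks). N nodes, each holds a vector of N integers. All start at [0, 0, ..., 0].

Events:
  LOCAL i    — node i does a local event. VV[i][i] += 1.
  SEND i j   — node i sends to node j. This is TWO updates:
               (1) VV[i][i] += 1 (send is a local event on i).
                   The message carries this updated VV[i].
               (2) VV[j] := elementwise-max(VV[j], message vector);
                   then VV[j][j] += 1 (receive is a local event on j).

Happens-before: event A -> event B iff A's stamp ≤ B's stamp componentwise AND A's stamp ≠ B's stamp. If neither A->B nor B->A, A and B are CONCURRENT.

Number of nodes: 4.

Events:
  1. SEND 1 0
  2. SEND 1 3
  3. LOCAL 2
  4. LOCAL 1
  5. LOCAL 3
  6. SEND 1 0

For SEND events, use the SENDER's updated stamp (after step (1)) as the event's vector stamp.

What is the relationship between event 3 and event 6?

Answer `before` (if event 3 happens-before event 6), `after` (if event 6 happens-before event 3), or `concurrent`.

Answer: concurrent

Derivation:
Initial: VV[0]=[0, 0, 0, 0]
Initial: VV[1]=[0, 0, 0, 0]
Initial: VV[2]=[0, 0, 0, 0]
Initial: VV[3]=[0, 0, 0, 0]
Event 1: SEND 1->0: VV[1][1]++ -> VV[1]=[0, 1, 0, 0], msg_vec=[0, 1, 0, 0]; VV[0]=max(VV[0],msg_vec) then VV[0][0]++ -> VV[0]=[1, 1, 0, 0]
Event 2: SEND 1->3: VV[1][1]++ -> VV[1]=[0, 2, 0, 0], msg_vec=[0, 2, 0, 0]; VV[3]=max(VV[3],msg_vec) then VV[3][3]++ -> VV[3]=[0, 2, 0, 1]
Event 3: LOCAL 2: VV[2][2]++ -> VV[2]=[0, 0, 1, 0]
Event 4: LOCAL 1: VV[1][1]++ -> VV[1]=[0, 3, 0, 0]
Event 5: LOCAL 3: VV[3][3]++ -> VV[3]=[0, 2, 0, 2]
Event 6: SEND 1->0: VV[1][1]++ -> VV[1]=[0, 4, 0, 0], msg_vec=[0, 4, 0, 0]; VV[0]=max(VV[0],msg_vec) then VV[0][0]++ -> VV[0]=[2, 4, 0, 0]
Event 3 stamp: [0, 0, 1, 0]
Event 6 stamp: [0, 4, 0, 0]
[0, 0, 1, 0] <= [0, 4, 0, 0]? False
[0, 4, 0, 0] <= [0, 0, 1, 0]? False
Relation: concurrent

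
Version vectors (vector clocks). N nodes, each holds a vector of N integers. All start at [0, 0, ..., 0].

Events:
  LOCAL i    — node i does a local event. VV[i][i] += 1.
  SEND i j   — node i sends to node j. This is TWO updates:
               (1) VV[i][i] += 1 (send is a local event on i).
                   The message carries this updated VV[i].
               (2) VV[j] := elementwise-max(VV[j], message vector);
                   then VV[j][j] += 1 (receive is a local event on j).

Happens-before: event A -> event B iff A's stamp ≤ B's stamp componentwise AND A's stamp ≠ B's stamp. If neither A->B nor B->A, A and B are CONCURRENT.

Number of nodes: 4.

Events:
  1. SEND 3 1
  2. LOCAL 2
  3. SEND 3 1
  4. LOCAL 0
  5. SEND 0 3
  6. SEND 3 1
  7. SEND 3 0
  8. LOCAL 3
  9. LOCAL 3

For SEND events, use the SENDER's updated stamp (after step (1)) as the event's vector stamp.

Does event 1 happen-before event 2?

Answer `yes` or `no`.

Answer: no

Derivation:
Initial: VV[0]=[0, 0, 0, 0]
Initial: VV[1]=[0, 0, 0, 0]
Initial: VV[2]=[0, 0, 0, 0]
Initial: VV[3]=[0, 0, 0, 0]
Event 1: SEND 3->1: VV[3][3]++ -> VV[3]=[0, 0, 0, 1], msg_vec=[0, 0, 0, 1]; VV[1]=max(VV[1],msg_vec) then VV[1][1]++ -> VV[1]=[0, 1, 0, 1]
Event 2: LOCAL 2: VV[2][2]++ -> VV[2]=[0, 0, 1, 0]
Event 3: SEND 3->1: VV[3][3]++ -> VV[3]=[0, 0, 0, 2], msg_vec=[0, 0, 0, 2]; VV[1]=max(VV[1],msg_vec) then VV[1][1]++ -> VV[1]=[0, 2, 0, 2]
Event 4: LOCAL 0: VV[0][0]++ -> VV[0]=[1, 0, 0, 0]
Event 5: SEND 0->3: VV[0][0]++ -> VV[0]=[2, 0, 0, 0], msg_vec=[2, 0, 0, 0]; VV[3]=max(VV[3],msg_vec) then VV[3][3]++ -> VV[3]=[2, 0, 0, 3]
Event 6: SEND 3->1: VV[3][3]++ -> VV[3]=[2, 0, 0, 4], msg_vec=[2, 0, 0, 4]; VV[1]=max(VV[1],msg_vec) then VV[1][1]++ -> VV[1]=[2, 3, 0, 4]
Event 7: SEND 3->0: VV[3][3]++ -> VV[3]=[2, 0, 0, 5], msg_vec=[2, 0, 0, 5]; VV[0]=max(VV[0],msg_vec) then VV[0][0]++ -> VV[0]=[3, 0, 0, 5]
Event 8: LOCAL 3: VV[3][3]++ -> VV[3]=[2, 0, 0, 6]
Event 9: LOCAL 3: VV[3][3]++ -> VV[3]=[2, 0, 0, 7]
Event 1 stamp: [0, 0, 0, 1]
Event 2 stamp: [0, 0, 1, 0]
[0, 0, 0, 1] <= [0, 0, 1, 0]? False. Equal? False. Happens-before: False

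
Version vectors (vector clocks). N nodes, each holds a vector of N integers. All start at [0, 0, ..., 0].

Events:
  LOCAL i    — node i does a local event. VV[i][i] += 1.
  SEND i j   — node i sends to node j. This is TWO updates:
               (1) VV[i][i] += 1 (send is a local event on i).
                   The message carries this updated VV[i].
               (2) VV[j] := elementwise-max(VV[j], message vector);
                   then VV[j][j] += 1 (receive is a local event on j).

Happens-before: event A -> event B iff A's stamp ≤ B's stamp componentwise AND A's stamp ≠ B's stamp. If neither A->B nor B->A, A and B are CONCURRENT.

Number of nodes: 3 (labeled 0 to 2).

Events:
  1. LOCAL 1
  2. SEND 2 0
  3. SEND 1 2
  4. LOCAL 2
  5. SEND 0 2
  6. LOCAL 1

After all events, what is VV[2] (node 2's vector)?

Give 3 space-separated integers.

Initial: VV[0]=[0, 0, 0]
Initial: VV[1]=[0, 0, 0]
Initial: VV[2]=[0, 0, 0]
Event 1: LOCAL 1: VV[1][1]++ -> VV[1]=[0, 1, 0]
Event 2: SEND 2->0: VV[2][2]++ -> VV[2]=[0, 0, 1], msg_vec=[0, 0, 1]; VV[0]=max(VV[0],msg_vec) then VV[0][0]++ -> VV[0]=[1, 0, 1]
Event 3: SEND 1->2: VV[1][1]++ -> VV[1]=[0, 2, 0], msg_vec=[0, 2, 0]; VV[2]=max(VV[2],msg_vec) then VV[2][2]++ -> VV[2]=[0, 2, 2]
Event 4: LOCAL 2: VV[2][2]++ -> VV[2]=[0, 2, 3]
Event 5: SEND 0->2: VV[0][0]++ -> VV[0]=[2, 0, 1], msg_vec=[2, 0, 1]; VV[2]=max(VV[2],msg_vec) then VV[2][2]++ -> VV[2]=[2, 2, 4]
Event 6: LOCAL 1: VV[1][1]++ -> VV[1]=[0, 3, 0]
Final vectors: VV[0]=[2, 0, 1]; VV[1]=[0, 3, 0]; VV[2]=[2, 2, 4]

Answer: 2 2 4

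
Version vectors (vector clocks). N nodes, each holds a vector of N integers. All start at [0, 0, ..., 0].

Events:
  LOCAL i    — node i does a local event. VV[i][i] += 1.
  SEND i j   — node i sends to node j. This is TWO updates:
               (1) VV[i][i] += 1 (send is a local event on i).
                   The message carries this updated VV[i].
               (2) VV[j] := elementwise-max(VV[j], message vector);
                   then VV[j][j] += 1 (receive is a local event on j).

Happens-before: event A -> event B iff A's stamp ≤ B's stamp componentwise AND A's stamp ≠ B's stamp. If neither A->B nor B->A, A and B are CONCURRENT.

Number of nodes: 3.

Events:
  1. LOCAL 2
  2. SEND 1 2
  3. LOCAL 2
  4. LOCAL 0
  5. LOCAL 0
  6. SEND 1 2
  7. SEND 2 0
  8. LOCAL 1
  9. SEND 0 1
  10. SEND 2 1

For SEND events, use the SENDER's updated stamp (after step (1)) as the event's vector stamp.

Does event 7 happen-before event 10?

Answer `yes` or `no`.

Initial: VV[0]=[0, 0, 0]
Initial: VV[1]=[0, 0, 0]
Initial: VV[2]=[0, 0, 0]
Event 1: LOCAL 2: VV[2][2]++ -> VV[2]=[0, 0, 1]
Event 2: SEND 1->2: VV[1][1]++ -> VV[1]=[0, 1, 0], msg_vec=[0, 1, 0]; VV[2]=max(VV[2],msg_vec) then VV[2][2]++ -> VV[2]=[0, 1, 2]
Event 3: LOCAL 2: VV[2][2]++ -> VV[2]=[0, 1, 3]
Event 4: LOCAL 0: VV[0][0]++ -> VV[0]=[1, 0, 0]
Event 5: LOCAL 0: VV[0][0]++ -> VV[0]=[2, 0, 0]
Event 6: SEND 1->2: VV[1][1]++ -> VV[1]=[0, 2, 0], msg_vec=[0, 2, 0]; VV[2]=max(VV[2],msg_vec) then VV[2][2]++ -> VV[2]=[0, 2, 4]
Event 7: SEND 2->0: VV[2][2]++ -> VV[2]=[0, 2, 5], msg_vec=[0, 2, 5]; VV[0]=max(VV[0],msg_vec) then VV[0][0]++ -> VV[0]=[3, 2, 5]
Event 8: LOCAL 1: VV[1][1]++ -> VV[1]=[0, 3, 0]
Event 9: SEND 0->1: VV[0][0]++ -> VV[0]=[4, 2, 5], msg_vec=[4, 2, 5]; VV[1]=max(VV[1],msg_vec) then VV[1][1]++ -> VV[1]=[4, 4, 5]
Event 10: SEND 2->1: VV[2][2]++ -> VV[2]=[0, 2, 6], msg_vec=[0, 2, 6]; VV[1]=max(VV[1],msg_vec) then VV[1][1]++ -> VV[1]=[4, 5, 6]
Event 7 stamp: [0, 2, 5]
Event 10 stamp: [0, 2, 6]
[0, 2, 5] <= [0, 2, 6]? True. Equal? False. Happens-before: True

Answer: yes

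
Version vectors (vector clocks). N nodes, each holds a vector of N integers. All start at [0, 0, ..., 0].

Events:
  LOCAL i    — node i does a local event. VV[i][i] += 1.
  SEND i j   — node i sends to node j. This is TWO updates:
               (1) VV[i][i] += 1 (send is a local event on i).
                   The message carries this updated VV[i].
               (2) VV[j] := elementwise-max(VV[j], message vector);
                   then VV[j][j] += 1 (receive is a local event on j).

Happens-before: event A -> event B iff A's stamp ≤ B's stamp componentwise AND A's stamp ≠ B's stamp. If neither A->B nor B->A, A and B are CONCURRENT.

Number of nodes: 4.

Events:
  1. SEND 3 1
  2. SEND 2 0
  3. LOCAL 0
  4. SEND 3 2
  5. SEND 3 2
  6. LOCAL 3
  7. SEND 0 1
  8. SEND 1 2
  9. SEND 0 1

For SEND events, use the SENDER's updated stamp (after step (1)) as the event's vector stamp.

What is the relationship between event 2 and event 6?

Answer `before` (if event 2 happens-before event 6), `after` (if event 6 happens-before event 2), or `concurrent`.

Initial: VV[0]=[0, 0, 0, 0]
Initial: VV[1]=[0, 0, 0, 0]
Initial: VV[2]=[0, 0, 0, 0]
Initial: VV[3]=[0, 0, 0, 0]
Event 1: SEND 3->1: VV[3][3]++ -> VV[3]=[0, 0, 0, 1], msg_vec=[0, 0, 0, 1]; VV[1]=max(VV[1],msg_vec) then VV[1][1]++ -> VV[1]=[0, 1, 0, 1]
Event 2: SEND 2->0: VV[2][2]++ -> VV[2]=[0, 0, 1, 0], msg_vec=[0, 0, 1, 0]; VV[0]=max(VV[0],msg_vec) then VV[0][0]++ -> VV[0]=[1, 0, 1, 0]
Event 3: LOCAL 0: VV[0][0]++ -> VV[0]=[2, 0, 1, 0]
Event 4: SEND 3->2: VV[3][3]++ -> VV[3]=[0, 0, 0, 2], msg_vec=[0, 0, 0, 2]; VV[2]=max(VV[2],msg_vec) then VV[2][2]++ -> VV[2]=[0, 0, 2, 2]
Event 5: SEND 3->2: VV[3][3]++ -> VV[3]=[0, 0, 0, 3], msg_vec=[0, 0, 0, 3]; VV[2]=max(VV[2],msg_vec) then VV[2][2]++ -> VV[2]=[0, 0, 3, 3]
Event 6: LOCAL 3: VV[3][3]++ -> VV[3]=[0, 0, 0, 4]
Event 7: SEND 0->1: VV[0][0]++ -> VV[0]=[3, 0, 1, 0], msg_vec=[3, 0, 1, 0]; VV[1]=max(VV[1],msg_vec) then VV[1][1]++ -> VV[1]=[3, 2, 1, 1]
Event 8: SEND 1->2: VV[1][1]++ -> VV[1]=[3, 3, 1, 1], msg_vec=[3, 3, 1, 1]; VV[2]=max(VV[2],msg_vec) then VV[2][2]++ -> VV[2]=[3, 3, 4, 3]
Event 9: SEND 0->1: VV[0][0]++ -> VV[0]=[4, 0, 1, 0], msg_vec=[4, 0, 1, 0]; VV[1]=max(VV[1],msg_vec) then VV[1][1]++ -> VV[1]=[4, 4, 1, 1]
Event 2 stamp: [0, 0, 1, 0]
Event 6 stamp: [0, 0, 0, 4]
[0, 0, 1, 0] <= [0, 0, 0, 4]? False
[0, 0, 0, 4] <= [0, 0, 1, 0]? False
Relation: concurrent

Answer: concurrent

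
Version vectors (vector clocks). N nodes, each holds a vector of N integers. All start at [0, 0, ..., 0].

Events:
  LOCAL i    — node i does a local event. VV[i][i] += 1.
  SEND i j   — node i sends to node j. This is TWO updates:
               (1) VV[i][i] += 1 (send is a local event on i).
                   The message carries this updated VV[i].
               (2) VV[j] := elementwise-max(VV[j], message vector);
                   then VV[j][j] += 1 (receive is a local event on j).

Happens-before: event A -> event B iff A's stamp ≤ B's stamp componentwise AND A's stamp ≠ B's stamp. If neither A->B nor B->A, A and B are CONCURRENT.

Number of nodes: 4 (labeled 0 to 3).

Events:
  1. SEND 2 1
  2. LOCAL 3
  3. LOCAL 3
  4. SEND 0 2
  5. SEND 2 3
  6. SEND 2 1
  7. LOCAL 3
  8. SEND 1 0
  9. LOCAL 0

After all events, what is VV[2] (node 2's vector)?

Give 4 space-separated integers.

Initial: VV[0]=[0, 0, 0, 0]
Initial: VV[1]=[0, 0, 0, 0]
Initial: VV[2]=[0, 0, 0, 0]
Initial: VV[3]=[0, 0, 0, 0]
Event 1: SEND 2->1: VV[2][2]++ -> VV[2]=[0, 0, 1, 0], msg_vec=[0, 0, 1, 0]; VV[1]=max(VV[1],msg_vec) then VV[1][1]++ -> VV[1]=[0, 1, 1, 0]
Event 2: LOCAL 3: VV[3][3]++ -> VV[3]=[0, 0, 0, 1]
Event 3: LOCAL 3: VV[3][3]++ -> VV[3]=[0, 0, 0, 2]
Event 4: SEND 0->2: VV[0][0]++ -> VV[0]=[1, 0, 0, 0], msg_vec=[1, 0, 0, 0]; VV[2]=max(VV[2],msg_vec) then VV[2][2]++ -> VV[2]=[1, 0, 2, 0]
Event 5: SEND 2->3: VV[2][2]++ -> VV[2]=[1, 0, 3, 0], msg_vec=[1, 0, 3, 0]; VV[3]=max(VV[3],msg_vec) then VV[3][3]++ -> VV[3]=[1, 0, 3, 3]
Event 6: SEND 2->1: VV[2][2]++ -> VV[2]=[1, 0, 4, 0], msg_vec=[1, 0, 4, 0]; VV[1]=max(VV[1],msg_vec) then VV[1][1]++ -> VV[1]=[1, 2, 4, 0]
Event 7: LOCAL 3: VV[3][3]++ -> VV[3]=[1, 0, 3, 4]
Event 8: SEND 1->0: VV[1][1]++ -> VV[1]=[1, 3, 4, 0], msg_vec=[1, 3, 4, 0]; VV[0]=max(VV[0],msg_vec) then VV[0][0]++ -> VV[0]=[2, 3, 4, 0]
Event 9: LOCAL 0: VV[0][0]++ -> VV[0]=[3, 3, 4, 0]
Final vectors: VV[0]=[3, 3, 4, 0]; VV[1]=[1, 3, 4, 0]; VV[2]=[1, 0, 4, 0]; VV[3]=[1, 0, 3, 4]

Answer: 1 0 4 0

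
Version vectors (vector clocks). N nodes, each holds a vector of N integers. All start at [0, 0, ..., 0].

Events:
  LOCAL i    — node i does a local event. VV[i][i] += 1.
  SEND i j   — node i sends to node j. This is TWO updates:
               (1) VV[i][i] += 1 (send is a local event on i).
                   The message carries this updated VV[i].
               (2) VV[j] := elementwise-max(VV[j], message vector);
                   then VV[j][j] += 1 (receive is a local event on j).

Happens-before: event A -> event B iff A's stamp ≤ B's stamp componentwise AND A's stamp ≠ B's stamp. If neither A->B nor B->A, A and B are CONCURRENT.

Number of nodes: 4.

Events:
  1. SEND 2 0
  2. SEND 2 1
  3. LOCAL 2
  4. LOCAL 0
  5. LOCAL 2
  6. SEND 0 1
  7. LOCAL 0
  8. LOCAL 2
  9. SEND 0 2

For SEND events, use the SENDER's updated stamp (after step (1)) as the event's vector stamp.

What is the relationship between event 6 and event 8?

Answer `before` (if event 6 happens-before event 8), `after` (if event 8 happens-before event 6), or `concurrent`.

Answer: concurrent

Derivation:
Initial: VV[0]=[0, 0, 0, 0]
Initial: VV[1]=[0, 0, 0, 0]
Initial: VV[2]=[0, 0, 0, 0]
Initial: VV[3]=[0, 0, 0, 0]
Event 1: SEND 2->0: VV[2][2]++ -> VV[2]=[0, 0, 1, 0], msg_vec=[0, 0, 1, 0]; VV[0]=max(VV[0],msg_vec) then VV[0][0]++ -> VV[0]=[1, 0, 1, 0]
Event 2: SEND 2->1: VV[2][2]++ -> VV[2]=[0, 0, 2, 0], msg_vec=[0, 0, 2, 0]; VV[1]=max(VV[1],msg_vec) then VV[1][1]++ -> VV[1]=[0, 1, 2, 0]
Event 3: LOCAL 2: VV[2][2]++ -> VV[2]=[0, 0, 3, 0]
Event 4: LOCAL 0: VV[0][0]++ -> VV[0]=[2, 0, 1, 0]
Event 5: LOCAL 2: VV[2][2]++ -> VV[2]=[0, 0, 4, 0]
Event 6: SEND 0->1: VV[0][0]++ -> VV[0]=[3, 0, 1, 0], msg_vec=[3, 0, 1, 0]; VV[1]=max(VV[1],msg_vec) then VV[1][1]++ -> VV[1]=[3, 2, 2, 0]
Event 7: LOCAL 0: VV[0][0]++ -> VV[0]=[4, 0, 1, 0]
Event 8: LOCAL 2: VV[2][2]++ -> VV[2]=[0, 0, 5, 0]
Event 9: SEND 0->2: VV[0][0]++ -> VV[0]=[5, 0, 1, 0], msg_vec=[5, 0, 1, 0]; VV[2]=max(VV[2],msg_vec) then VV[2][2]++ -> VV[2]=[5, 0, 6, 0]
Event 6 stamp: [3, 0, 1, 0]
Event 8 stamp: [0, 0, 5, 0]
[3, 0, 1, 0] <= [0, 0, 5, 0]? False
[0, 0, 5, 0] <= [3, 0, 1, 0]? False
Relation: concurrent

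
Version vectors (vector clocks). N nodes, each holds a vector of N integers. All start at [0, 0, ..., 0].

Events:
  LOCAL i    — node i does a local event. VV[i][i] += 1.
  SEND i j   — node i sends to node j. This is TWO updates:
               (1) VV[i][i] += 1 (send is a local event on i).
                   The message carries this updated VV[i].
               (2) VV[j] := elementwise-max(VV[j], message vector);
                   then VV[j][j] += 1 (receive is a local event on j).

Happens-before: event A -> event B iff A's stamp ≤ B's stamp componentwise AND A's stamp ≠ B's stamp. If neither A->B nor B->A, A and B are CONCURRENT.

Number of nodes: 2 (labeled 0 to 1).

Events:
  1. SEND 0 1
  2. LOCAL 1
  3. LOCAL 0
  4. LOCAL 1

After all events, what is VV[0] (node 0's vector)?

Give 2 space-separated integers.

Answer: 2 0

Derivation:
Initial: VV[0]=[0, 0]
Initial: VV[1]=[0, 0]
Event 1: SEND 0->1: VV[0][0]++ -> VV[0]=[1, 0], msg_vec=[1, 0]; VV[1]=max(VV[1],msg_vec) then VV[1][1]++ -> VV[1]=[1, 1]
Event 2: LOCAL 1: VV[1][1]++ -> VV[1]=[1, 2]
Event 3: LOCAL 0: VV[0][0]++ -> VV[0]=[2, 0]
Event 4: LOCAL 1: VV[1][1]++ -> VV[1]=[1, 3]
Final vectors: VV[0]=[2, 0]; VV[1]=[1, 3]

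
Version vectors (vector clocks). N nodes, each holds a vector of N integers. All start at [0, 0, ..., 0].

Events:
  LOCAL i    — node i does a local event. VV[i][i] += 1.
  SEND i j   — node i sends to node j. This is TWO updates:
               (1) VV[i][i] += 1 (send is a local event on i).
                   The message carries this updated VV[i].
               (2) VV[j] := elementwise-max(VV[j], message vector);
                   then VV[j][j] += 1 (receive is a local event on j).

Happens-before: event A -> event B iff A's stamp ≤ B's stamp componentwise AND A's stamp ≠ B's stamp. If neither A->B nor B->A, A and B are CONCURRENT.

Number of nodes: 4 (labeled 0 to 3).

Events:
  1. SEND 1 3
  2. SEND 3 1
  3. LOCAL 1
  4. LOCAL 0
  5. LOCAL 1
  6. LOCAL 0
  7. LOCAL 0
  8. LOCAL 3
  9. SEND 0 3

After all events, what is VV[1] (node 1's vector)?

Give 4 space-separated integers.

Answer: 0 4 0 2

Derivation:
Initial: VV[0]=[0, 0, 0, 0]
Initial: VV[1]=[0, 0, 0, 0]
Initial: VV[2]=[0, 0, 0, 0]
Initial: VV[3]=[0, 0, 0, 0]
Event 1: SEND 1->3: VV[1][1]++ -> VV[1]=[0, 1, 0, 0], msg_vec=[0, 1, 0, 0]; VV[3]=max(VV[3],msg_vec) then VV[3][3]++ -> VV[3]=[0, 1, 0, 1]
Event 2: SEND 3->1: VV[3][3]++ -> VV[3]=[0, 1, 0, 2], msg_vec=[0, 1, 0, 2]; VV[1]=max(VV[1],msg_vec) then VV[1][1]++ -> VV[1]=[0, 2, 0, 2]
Event 3: LOCAL 1: VV[1][1]++ -> VV[1]=[0, 3, 0, 2]
Event 4: LOCAL 0: VV[0][0]++ -> VV[0]=[1, 0, 0, 0]
Event 5: LOCAL 1: VV[1][1]++ -> VV[1]=[0, 4, 0, 2]
Event 6: LOCAL 0: VV[0][0]++ -> VV[0]=[2, 0, 0, 0]
Event 7: LOCAL 0: VV[0][0]++ -> VV[0]=[3, 0, 0, 0]
Event 8: LOCAL 3: VV[3][3]++ -> VV[3]=[0, 1, 0, 3]
Event 9: SEND 0->3: VV[0][0]++ -> VV[0]=[4, 0, 0, 0], msg_vec=[4, 0, 0, 0]; VV[3]=max(VV[3],msg_vec) then VV[3][3]++ -> VV[3]=[4, 1, 0, 4]
Final vectors: VV[0]=[4, 0, 0, 0]; VV[1]=[0, 4, 0, 2]; VV[2]=[0, 0, 0, 0]; VV[3]=[4, 1, 0, 4]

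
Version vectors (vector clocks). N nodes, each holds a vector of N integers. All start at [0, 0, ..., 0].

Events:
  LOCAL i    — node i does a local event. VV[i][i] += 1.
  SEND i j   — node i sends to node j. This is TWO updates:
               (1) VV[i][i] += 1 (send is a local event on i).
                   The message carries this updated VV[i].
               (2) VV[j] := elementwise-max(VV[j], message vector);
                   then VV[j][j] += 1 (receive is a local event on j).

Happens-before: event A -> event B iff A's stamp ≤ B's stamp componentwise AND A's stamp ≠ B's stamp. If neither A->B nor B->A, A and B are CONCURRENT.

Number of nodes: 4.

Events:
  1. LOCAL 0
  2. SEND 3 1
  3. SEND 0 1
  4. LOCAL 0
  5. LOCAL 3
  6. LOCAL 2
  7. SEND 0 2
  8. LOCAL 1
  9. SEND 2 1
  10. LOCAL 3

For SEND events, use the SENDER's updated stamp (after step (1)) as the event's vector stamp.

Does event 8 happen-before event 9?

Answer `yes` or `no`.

Answer: no

Derivation:
Initial: VV[0]=[0, 0, 0, 0]
Initial: VV[1]=[0, 0, 0, 0]
Initial: VV[2]=[0, 0, 0, 0]
Initial: VV[3]=[0, 0, 0, 0]
Event 1: LOCAL 0: VV[0][0]++ -> VV[0]=[1, 0, 0, 0]
Event 2: SEND 3->1: VV[3][3]++ -> VV[3]=[0, 0, 0, 1], msg_vec=[0, 0, 0, 1]; VV[1]=max(VV[1],msg_vec) then VV[1][1]++ -> VV[1]=[0, 1, 0, 1]
Event 3: SEND 0->1: VV[0][0]++ -> VV[0]=[2, 0, 0, 0], msg_vec=[2, 0, 0, 0]; VV[1]=max(VV[1],msg_vec) then VV[1][1]++ -> VV[1]=[2, 2, 0, 1]
Event 4: LOCAL 0: VV[0][0]++ -> VV[0]=[3, 0, 0, 0]
Event 5: LOCAL 3: VV[3][3]++ -> VV[3]=[0, 0, 0, 2]
Event 6: LOCAL 2: VV[2][2]++ -> VV[2]=[0, 0, 1, 0]
Event 7: SEND 0->2: VV[0][0]++ -> VV[0]=[4, 0, 0, 0], msg_vec=[4, 0, 0, 0]; VV[2]=max(VV[2],msg_vec) then VV[2][2]++ -> VV[2]=[4, 0, 2, 0]
Event 8: LOCAL 1: VV[1][1]++ -> VV[1]=[2, 3, 0, 1]
Event 9: SEND 2->1: VV[2][2]++ -> VV[2]=[4, 0, 3, 0], msg_vec=[4, 0, 3, 0]; VV[1]=max(VV[1],msg_vec) then VV[1][1]++ -> VV[1]=[4, 4, 3, 1]
Event 10: LOCAL 3: VV[3][3]++ -> VV[3]=[0, 0, 0, 3]
Event 8 stamp: [2, 3, 0, 1]
Event 9 stamp: [4, 0, 3, 0]
[2, 3, 0, 1] <= [4, 0, 3, 0]? False. Equal? False. Happens-before: False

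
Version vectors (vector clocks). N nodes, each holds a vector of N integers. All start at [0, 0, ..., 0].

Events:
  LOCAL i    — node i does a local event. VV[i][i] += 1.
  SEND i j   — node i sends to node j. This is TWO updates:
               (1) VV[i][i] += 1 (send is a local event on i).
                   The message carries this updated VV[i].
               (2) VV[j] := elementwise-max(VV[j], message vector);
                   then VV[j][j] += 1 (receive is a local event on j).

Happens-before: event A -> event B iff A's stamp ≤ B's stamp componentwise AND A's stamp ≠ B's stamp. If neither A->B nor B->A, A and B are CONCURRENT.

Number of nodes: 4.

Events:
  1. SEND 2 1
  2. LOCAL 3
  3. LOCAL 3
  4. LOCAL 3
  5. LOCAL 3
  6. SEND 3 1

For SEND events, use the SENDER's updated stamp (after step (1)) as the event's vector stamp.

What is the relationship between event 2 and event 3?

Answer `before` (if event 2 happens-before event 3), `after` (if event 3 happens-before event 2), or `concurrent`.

Initial: VV[0]=[0, 0, 0, 0]
Initial: VV[1]=[0, 0, 0, 0]
Initial: VV[2]=[0, 0, 0, 0]
Initial: VV[3]=[0, 0, 0, 0]
Event 1: SEND 2->1: VV[2][2]++ -> VV[2]=[0, 0, 1, 0], msg_vec=[0, 0, 1, 0]; VV[1]=max(VV[1],msg_vec) then VV[1][1]++ -> VV[1]=[0, 1, 1, 0]
Event 2: LOCAL 3: VV[3][3]++ -> VV[3]=[0, 0, 0, 1]
Event 3: LOCAL 3: VV[3][3]++ -> VV[3]=[0, 0, 0, 2]
Event 4: LOCAL 3: VV[3][3]++ -> VV[3]=[0, 0, 0, 3]
Event 5: LOCAL 3: VV[3][3]++ -> VV[3]=[0, 0, 0, 4]
Event 6: SEND 3->1: VV[3][3]++ -> VV[3]=[0, 0, 0, 5], msg_vec=[0, 0, 0, 5]; VV[1]=max(VV[1],msg_vec) then VV[1][1]++ -> VV[1]=[0, 2, 1, 5]
Event 2 stamp: [0, 0, 0, 1]
Event 3 stamp: [0, 0, 0, 2]
[0, 0, 0, 1] <= [0, 0, 0, 2]? True
[0, 0, 0, 2] <= [0, 0, 0, 1]? False
Relation: before

Answer: before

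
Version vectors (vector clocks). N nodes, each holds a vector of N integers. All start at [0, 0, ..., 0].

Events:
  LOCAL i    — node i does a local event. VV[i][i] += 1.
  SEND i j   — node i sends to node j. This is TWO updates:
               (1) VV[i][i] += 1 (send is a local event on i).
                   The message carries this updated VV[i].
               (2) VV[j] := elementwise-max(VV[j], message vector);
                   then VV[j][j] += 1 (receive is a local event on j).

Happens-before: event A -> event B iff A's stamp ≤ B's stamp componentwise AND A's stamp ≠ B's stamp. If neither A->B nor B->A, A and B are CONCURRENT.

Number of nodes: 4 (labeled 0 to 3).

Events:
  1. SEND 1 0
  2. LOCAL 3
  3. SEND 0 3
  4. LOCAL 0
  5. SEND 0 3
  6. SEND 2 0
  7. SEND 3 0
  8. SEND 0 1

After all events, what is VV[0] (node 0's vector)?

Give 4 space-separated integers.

Answer: 7 1 1 4

Derivation:
Initial: VV[0]=[0, 0, 0, 0]
Initial: VV[1]=[0, 0, 0, 0]
Initial: VV[2]=[0, 0, 0, 0]
Initial: VV[3]=[0, 0, 0, 0]
Event 1: SEND 1->0: VV[1][1]++ -> VV[1]=[0, 1, 0, 0], msg_vec=[0, 1, 0, 0]; VV[0]=max(VV[0],msg_vec) then VV[0][0]++ -> VV[0]=[1, 1, 0, 0]
Event 2: LOCAL 3: VV[3][3]++ -> VV[3]=[0, 0, 0, 1]
Event 3: SEND 0->3: VV[0][0]++ -> VV[0]=[2, 1, 0, 0], msg_vec=[2, 1, 0, 0]; VV[3]=max(VV[3],msg_vec) then VV[3][3]++ -> VV[3]=[2, 1, 0, 2]
Event 4: LOCAL 0: VV[0][0]++ -> VV[0]=[3, 1, 0, 0]
Event 5: SEND 0->3: VV[0][0]++ -> VV[0]=[4, 1, 0, 0], msg_vec=[4, 1, 0, 0]; VV[3]=max(VV[3],msg_vec) then VV[3][3]++ -> VV[3]=[4, 1, 0, 3]
Event 6: SEND 2->0: VV[2][2]++ -> VV[2]=[0, 0, 1, 0], msg_vec=[0, 0, 1, 0]; VV[0]=max(VV[0],msg_vec) then VV[0][0]++ -> VV[0]=[5, 1, 1, 0]
Event 7: SEND 3->0: VV[3][3]++ -> VV[3]=[4, 1, 0, 4], msg_vec=[4, 1, 0, 4]; VV[0]=max(VV[0],msg_vec) then VV[0][0]++ -> VV[0]=[6, 1, 1, 4]
Event 8: SEND 0->1: VV[0][0]++ -> VV[0]=[7, 1, 1, 4], msg_vec=[7, 1, 1, 4]; VV[1]=max(VV[1],msg_vec) then VV[1][1]++ -> VV[1]=[7, 2, 1, 4]
Final vectors: VV[0]=[7, 1, 1, 4]; VV[1]=[7, 2, 1, 4]; VV[2]=[0, 0, 1, 0]; VV[3]=[4, 1, 0, 4]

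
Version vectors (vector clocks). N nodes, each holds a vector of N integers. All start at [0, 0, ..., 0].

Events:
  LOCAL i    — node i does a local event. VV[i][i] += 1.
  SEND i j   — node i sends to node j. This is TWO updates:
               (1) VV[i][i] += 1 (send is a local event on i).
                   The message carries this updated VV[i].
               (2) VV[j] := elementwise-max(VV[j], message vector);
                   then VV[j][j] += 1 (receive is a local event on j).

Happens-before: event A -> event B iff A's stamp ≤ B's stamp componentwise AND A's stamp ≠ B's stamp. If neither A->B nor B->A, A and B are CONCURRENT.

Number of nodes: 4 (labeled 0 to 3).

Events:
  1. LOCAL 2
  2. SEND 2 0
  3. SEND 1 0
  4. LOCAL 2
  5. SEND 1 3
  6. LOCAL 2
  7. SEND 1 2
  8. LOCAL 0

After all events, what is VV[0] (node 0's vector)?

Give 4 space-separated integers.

Answer: 3 1 2 0

Derivation:
Initial: VV[0]=[0, 0, 0, 0]
Initial: VV[1]=[0, 0, 0, 0]
Initial: VV[2]=[0, 0, 0, 0]
Initial: VV[3]=[0, 0, 0, 0]
Event 1: LOCAL 2: VV[2][2]++ -> VV[2]=[0, 0, 1, 0]
Event 2: SEND 2->0: VV[2][2]++ -> VV[2]=[0, 0, 2, 0], msg_vec=[0, 0, 2, 0]; VV[0]=max(VV[0],msg_vec) then VV[0][0]++ -> VV[0]=[1, 0, 2, 0]
Event 3: SEND 1->0: VV[1][1]++ -> VV[1]=[0, 1, 0, 0], msg_vec=[0, 1, 0, 0]; VV[0]=max(VV[0],msg_vec) then VV[0][0]++ -> VV[0]=[2, 1, 2, 0]
Event 4: LOCAL 2: VV[2][2]++ -> VV[2]=[0, 0, 3, 0]
Event 5: SEND 1->3: VV[1][1]++ -> VV[1]=[0, 2, 0, 0], msg_vec=[0, 2, 0, 0]; VV[3]=max(VV[3],msg_vec) then VV[3][3]++ -> VV[3]=[0, 2, 0, 1]
Event 6: LOCAL 2: VV[2][2]++ -> VV[2]=[0, 0, 4, 0]
Event 7: SEND 1->2: VV[1][1]++ -> VV[1]=[0, 3, 0, 0], msg_vec=[0, 3, 0, 0]; VV[2]=max(VV[2],msg_vec) then VV[2][2]++ -> VV[2]=[0, 3, 5, 0]
Event 8: LOCAL 0: VV[0][0]++ -> VV[0]=[3, 1, 2, 0]
Final vectors: VV[0]=[3, 1, 2, 0]; VV[1]=[0, 3, 0, 0]; VV[2]=[0, 3, 5, 0]; VV[3]=[0, 2, 0, 1]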